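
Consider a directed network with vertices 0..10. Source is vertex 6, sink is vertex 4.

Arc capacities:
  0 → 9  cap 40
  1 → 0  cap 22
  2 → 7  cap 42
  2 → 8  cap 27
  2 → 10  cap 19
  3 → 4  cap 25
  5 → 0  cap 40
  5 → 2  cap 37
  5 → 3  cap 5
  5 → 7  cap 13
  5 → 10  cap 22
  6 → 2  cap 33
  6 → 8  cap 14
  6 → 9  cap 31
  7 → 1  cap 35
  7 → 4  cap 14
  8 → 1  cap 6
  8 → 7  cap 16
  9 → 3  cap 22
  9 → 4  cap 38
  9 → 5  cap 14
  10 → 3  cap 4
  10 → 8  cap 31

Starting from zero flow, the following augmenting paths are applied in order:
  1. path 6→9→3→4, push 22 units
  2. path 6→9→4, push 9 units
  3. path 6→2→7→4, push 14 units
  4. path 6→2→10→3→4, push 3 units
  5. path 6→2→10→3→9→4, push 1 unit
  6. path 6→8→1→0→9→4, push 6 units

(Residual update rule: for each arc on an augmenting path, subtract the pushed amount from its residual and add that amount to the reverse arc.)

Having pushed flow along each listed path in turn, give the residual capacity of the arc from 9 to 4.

after path 1 (6→9→3→4, push 22): res(9,4)=38
after path 2 (6→9→4, push 9): res(9,4)=29
after path 3 (6→2→7→4, push 14): res(9,4)=29
after path 4 (6→2→10→3→4, push 3): res(9,4)=29
after path 5 (6→2→10→3→9→4, push 1): res(9,4)=28
after path 6 (6→8→1→0→9→4, push 6): res(9,4)=22

Residual capacity of (9,4): 22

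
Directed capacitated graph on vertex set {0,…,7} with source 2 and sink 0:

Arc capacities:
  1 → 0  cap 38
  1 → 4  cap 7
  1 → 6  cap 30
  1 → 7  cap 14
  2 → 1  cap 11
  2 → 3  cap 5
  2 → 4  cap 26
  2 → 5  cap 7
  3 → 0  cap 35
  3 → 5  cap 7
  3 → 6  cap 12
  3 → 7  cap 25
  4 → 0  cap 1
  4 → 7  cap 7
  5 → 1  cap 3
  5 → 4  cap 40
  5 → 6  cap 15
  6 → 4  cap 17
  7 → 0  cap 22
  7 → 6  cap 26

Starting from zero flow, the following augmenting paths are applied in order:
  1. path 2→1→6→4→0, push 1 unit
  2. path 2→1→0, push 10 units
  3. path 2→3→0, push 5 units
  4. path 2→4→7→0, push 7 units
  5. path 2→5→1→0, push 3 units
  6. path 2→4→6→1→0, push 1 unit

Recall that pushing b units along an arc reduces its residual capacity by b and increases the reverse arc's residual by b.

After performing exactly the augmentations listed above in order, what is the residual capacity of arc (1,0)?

after path 1 (2→1→6→4→0, push 1): res(1,0)=38
after path 2 (2→1→0, push 10): res(1,0)=28
after path 3 (2→3→0, push 5): res(1,0)=28
after path 4 (2→4→7→0, push 7): res(1,0)=28
after path 5 (2→5→1→0, push 3): res(1,0)=25
after path 6 (2→4→6→1→0, push 1): res(1,0)=24

Residual capacity of (1,0): 24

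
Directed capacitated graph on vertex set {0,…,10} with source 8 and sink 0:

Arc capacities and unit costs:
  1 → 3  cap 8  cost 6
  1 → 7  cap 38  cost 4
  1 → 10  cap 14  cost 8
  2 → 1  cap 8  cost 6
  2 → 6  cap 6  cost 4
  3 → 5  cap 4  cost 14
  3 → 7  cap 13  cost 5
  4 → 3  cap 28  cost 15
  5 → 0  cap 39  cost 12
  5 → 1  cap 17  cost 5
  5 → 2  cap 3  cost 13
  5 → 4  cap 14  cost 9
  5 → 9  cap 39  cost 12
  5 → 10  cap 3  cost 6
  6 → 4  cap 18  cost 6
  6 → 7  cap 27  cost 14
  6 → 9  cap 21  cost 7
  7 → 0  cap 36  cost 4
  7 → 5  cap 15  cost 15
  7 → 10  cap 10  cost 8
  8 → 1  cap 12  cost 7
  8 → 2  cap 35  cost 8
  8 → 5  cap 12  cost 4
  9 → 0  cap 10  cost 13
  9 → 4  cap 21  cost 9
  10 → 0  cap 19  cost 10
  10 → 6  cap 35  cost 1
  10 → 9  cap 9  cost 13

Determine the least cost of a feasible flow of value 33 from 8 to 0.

Minimum cost for 33 units: 578

shortest-cost path #1: 8→1→7→0 push 12 @ unit cost 15 (adds 180)
shortest-cost path #2: 8→5→0 push 12 @ unit cost 16 (adds 192)
shortest-cost path #3: 8→2→1→7→0 push 8 @ unit cost 22 (adds 176)
shortest-cost path #4: 8→2→6→7→0 push 1 @ unit cost 30 (adds 30)
total cost = 578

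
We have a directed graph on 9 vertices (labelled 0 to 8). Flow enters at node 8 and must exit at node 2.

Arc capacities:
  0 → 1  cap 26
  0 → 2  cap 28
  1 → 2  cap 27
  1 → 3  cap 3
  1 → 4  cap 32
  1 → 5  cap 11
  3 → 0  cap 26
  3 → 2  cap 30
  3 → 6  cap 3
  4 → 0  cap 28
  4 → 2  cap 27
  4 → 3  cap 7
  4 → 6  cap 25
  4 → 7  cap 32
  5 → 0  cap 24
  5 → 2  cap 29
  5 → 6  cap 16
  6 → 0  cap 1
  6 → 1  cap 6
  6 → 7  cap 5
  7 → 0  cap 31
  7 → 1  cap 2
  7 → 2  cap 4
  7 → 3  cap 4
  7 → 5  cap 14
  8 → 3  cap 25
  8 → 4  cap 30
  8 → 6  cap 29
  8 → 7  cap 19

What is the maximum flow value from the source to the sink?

Maximum flow value: 86

augment #1: 8→3→2 bottleneck 25, total now 25
augment #2: 8→4→2 bottleneck 27, total now 52
augment #3: 8→7→2 bottleneck 4, total now 56
augment #4: 8→4→0→2 bottleneck 3, total now 59
augment #5: 8→6→0→2 bottleneck 1, total now 60
augment #6: 8→6→1→2 bottleneck 6, total now 66
augment #7: 8→7→0→2 bottleneck 15, total now 81
augment #8: 8→6→7→0→2 bottleneck 5, total now 86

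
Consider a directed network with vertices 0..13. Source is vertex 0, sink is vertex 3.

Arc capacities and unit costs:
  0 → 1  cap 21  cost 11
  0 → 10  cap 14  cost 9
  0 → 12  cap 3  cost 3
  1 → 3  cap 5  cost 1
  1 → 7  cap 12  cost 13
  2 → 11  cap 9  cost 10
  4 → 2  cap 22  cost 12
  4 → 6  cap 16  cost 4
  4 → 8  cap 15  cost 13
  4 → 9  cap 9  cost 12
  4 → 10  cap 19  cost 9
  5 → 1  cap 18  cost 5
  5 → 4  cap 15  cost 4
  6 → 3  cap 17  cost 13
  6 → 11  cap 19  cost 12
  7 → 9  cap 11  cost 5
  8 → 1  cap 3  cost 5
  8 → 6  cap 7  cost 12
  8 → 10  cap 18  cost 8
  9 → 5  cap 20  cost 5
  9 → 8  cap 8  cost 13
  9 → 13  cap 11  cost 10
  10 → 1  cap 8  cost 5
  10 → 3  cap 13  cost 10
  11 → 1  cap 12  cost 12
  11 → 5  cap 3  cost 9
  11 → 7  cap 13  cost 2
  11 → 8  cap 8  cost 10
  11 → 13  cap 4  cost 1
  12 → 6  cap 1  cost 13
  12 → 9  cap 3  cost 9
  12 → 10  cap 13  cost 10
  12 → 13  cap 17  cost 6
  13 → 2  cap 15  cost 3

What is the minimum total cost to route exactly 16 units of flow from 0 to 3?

Minimum cost for 16 units: 269

shortest-cost path #1: 0→1→3 push 5 @ unit cost 12 (adds 60)
shortest-cost path #2: 0→10→3 push 11 @ unit cost 19 (adds 209)
total cost = 269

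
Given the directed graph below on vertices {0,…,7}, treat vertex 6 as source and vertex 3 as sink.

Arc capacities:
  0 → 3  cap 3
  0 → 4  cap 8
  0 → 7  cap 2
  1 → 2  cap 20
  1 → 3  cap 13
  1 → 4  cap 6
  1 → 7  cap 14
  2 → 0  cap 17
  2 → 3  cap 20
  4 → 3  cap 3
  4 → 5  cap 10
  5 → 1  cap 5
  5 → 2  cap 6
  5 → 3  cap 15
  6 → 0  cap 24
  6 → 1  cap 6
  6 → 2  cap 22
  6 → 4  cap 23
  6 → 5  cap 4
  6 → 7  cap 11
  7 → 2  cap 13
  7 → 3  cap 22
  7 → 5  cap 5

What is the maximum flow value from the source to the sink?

Maximum flow value: 59

augment #1: 6→0→3 bottleneck 3, total now 3
augment #2: 6→1→3 bottleneck 6, total now 9
augment #3: 6→2→3 bottleneck 20, total now 29
augment #4: 6→4→3 bottleneck 3, total now 32
augment #5: 6→5→3 bottleneck 4, total now 36
augment #6: 6→7→3 bottleneck 11, total now 47
augment #7: 6→0→7→3 bottleneck 2, total now 49
augment #8: 6→4→5→3 bottleneck 10, total now 59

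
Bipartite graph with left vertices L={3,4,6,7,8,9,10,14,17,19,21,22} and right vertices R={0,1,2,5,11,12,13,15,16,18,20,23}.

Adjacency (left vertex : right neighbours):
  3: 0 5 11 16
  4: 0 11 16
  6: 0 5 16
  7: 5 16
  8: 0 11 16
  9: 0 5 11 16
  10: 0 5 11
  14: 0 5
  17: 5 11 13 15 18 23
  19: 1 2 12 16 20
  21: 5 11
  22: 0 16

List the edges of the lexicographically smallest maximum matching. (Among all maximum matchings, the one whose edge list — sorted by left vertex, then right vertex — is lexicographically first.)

|M| = 6 (so the lex-smallest maximum matching has 6 edges)
process left vertices in ascending order; for each, take the smallest-labelled available neighbour that still permits 6 edges overall, or leave it unmatched if none does
lex-smallest matching: {3-0, 4-11, 6-5, 7-16, 17-13, 19-1}

Lex-smallest maximum matching: {(3,0), (4,11), (6,5), (7,16), (17,13), (19,1)}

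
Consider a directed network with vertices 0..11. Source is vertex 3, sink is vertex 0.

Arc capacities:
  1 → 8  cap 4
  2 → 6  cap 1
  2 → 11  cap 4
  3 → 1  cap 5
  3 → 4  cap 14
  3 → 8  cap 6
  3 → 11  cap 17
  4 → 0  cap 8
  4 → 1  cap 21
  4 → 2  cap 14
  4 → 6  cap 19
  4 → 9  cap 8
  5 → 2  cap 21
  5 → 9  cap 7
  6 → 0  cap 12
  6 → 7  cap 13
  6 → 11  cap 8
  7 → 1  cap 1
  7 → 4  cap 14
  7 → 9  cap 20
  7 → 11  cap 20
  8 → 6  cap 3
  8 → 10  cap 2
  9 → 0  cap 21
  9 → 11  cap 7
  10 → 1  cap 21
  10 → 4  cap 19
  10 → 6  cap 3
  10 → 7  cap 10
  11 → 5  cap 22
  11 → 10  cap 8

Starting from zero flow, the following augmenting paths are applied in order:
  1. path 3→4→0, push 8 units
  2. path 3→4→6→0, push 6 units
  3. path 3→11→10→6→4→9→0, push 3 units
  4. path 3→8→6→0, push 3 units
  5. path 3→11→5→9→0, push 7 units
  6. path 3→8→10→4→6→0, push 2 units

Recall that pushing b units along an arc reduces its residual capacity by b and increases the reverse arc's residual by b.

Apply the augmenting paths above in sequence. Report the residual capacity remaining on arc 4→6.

after path 1 (3→4→0, push 8): res(4,6)=19
after path 2 (3→4→6→0, push 6): res(4,6)=13
after path 3 (3→11→10→6→4→9→0, push 3): res(4,6)=16
after path 4 (3→8→6→0, push 3): res(4,6)=16
after path 5 (3→11→5→9→0, push 7): res(4,6)=16
after path 6 (3→8→10→4→6→0, push 2): res(4,6)=14

Residual capacity of (4,6): 14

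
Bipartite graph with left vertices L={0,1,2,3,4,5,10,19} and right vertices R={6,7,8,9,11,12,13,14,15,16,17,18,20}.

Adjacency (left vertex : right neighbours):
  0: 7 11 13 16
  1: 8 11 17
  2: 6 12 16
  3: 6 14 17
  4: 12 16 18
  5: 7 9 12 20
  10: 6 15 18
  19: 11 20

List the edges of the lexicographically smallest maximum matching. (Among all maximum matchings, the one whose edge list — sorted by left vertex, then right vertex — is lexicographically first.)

Lex-smallest maximum matching: {(0,7), (1,8), (2,6), (3,14), (4,12), (5,9), (10,15), (19,11)}

|M| = 8 (so the lex-smallest maximum matching has 8 edges)
process left vertices in ascending order; for each, take the smallest-labelled available neighbour that still permits 8 edges overall, or leave it unmatched if none does
lex-smallest matching: {0-7, 1-8, 2-6, 3-14, 4-12, 5-9, 10-15, 19-11}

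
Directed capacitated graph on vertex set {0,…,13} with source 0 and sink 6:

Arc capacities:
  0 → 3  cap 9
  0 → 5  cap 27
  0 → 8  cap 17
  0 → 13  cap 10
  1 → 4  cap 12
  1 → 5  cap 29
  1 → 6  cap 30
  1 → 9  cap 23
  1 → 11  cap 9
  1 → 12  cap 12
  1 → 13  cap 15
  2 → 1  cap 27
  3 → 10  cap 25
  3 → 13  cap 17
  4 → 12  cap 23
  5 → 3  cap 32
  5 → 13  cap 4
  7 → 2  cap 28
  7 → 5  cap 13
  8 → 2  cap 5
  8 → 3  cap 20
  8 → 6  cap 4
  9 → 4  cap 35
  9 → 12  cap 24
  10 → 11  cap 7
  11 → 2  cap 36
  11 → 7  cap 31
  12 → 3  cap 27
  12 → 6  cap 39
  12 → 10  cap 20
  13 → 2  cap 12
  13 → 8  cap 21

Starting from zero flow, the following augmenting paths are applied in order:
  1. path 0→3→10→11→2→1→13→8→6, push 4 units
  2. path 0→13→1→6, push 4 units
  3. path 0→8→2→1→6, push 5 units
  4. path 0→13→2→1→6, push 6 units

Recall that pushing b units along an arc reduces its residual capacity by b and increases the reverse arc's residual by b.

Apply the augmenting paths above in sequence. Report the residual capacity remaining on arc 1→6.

Residual capacity of (1,6): 15

after path 1 (0→3→10→11→2→1→13→8→6, push 4): res(1,6)=30
after path 2 (0→13→1→6, push 4): res(1,6)=26
after path 3 (0→8→2→1→6, push 5): res(1,6)=21
after path 4 (0→13→2→1→6, push 6): res(1,6)=15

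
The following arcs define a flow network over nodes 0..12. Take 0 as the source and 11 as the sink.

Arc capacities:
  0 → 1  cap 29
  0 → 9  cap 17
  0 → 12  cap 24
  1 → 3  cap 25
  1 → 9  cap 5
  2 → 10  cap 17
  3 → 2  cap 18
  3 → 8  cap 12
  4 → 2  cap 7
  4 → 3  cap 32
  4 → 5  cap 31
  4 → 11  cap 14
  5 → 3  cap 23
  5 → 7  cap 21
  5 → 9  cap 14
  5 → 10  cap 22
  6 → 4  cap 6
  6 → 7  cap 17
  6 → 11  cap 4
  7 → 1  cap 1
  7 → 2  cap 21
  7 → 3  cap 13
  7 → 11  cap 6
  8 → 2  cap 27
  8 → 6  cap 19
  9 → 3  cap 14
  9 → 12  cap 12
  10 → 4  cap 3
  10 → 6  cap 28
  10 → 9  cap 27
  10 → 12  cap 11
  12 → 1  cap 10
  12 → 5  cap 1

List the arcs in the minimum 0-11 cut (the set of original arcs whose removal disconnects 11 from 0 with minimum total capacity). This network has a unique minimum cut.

augment #1: 0→12→5→7→11 push 1
augment #2: 0→1→3→8→6→11 push 4
augment #3: 0→1→3→2→10→4→11 push 3
augment #4: 0→1→3→8→6→4→11 push 6
augment #5: 0→1→3→8→6→7→11 push 2
augment #6: 0→1→3→2→10→6→7→11 push 3
max flow = 19; residual-reachable set from 0 gives S-side
cut edges (S→T): {(6,4), (6,11), (7,11), (10,4)} total cap 19

Min-cut arcs: {(6,4), (6,11), (7,11), (10,4)} (total capacity 19)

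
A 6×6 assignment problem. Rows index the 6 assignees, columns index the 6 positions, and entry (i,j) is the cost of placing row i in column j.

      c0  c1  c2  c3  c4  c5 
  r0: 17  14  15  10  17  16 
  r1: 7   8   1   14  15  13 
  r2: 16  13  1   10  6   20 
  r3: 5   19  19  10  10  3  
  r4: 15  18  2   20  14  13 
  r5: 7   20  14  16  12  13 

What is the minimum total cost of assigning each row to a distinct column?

optimal assignment: row0→col3 (cost 10), row1→col1 (cost 8), row2→col4 (cost 6), row3→col5 (cost 3), row4→col2 (cost 2), row5→col0 (cost 7)
total = 10 + 8 + 6 + 3 + 2 + 7 = 36

Minimum assignment cost: 36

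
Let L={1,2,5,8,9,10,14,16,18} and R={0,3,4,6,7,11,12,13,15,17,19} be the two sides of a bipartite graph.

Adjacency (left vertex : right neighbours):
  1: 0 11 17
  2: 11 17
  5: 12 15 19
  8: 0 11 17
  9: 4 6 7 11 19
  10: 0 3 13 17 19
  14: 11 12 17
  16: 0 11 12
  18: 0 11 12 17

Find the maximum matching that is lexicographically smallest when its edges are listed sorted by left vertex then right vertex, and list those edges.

Lex-smallest maximum matching: {(1,0), (2,11), (5,15), (8,17), (9,4), (10,3), (14,12)}

|M| = 7 (so the lex-smallest maximum matching has 7 edges)
process left vertices in ascending order; for each, take the smallest-labelled available neighbour that still permits 7 edges overall, or leave it unmatched if none does
lex-smallest matching: {1-0, 2-11, 5-15, 8-17, 9-4, 10-3, 14-12}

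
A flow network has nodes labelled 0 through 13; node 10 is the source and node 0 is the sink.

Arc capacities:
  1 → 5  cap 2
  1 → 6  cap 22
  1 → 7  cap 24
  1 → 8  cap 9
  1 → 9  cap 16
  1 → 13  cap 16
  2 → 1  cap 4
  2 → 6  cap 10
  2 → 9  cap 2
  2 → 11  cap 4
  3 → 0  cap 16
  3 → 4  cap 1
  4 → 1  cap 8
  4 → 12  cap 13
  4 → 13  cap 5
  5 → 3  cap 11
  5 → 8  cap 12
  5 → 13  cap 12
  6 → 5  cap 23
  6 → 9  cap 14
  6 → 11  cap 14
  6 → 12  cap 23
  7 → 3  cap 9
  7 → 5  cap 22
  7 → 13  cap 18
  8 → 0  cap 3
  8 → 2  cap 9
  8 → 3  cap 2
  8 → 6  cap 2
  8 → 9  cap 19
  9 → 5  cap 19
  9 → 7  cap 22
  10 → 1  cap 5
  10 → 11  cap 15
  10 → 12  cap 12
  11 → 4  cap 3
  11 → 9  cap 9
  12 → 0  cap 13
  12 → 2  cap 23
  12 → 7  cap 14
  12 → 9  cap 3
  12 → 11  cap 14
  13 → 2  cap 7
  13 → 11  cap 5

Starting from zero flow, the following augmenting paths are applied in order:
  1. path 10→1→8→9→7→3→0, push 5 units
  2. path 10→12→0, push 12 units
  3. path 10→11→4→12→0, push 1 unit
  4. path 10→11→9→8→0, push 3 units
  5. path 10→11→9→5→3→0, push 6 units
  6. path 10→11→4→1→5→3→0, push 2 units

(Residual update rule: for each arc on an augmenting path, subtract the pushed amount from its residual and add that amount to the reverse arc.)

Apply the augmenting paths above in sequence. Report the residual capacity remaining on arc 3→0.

after path 1 (10→1→8→9→7→3→0, push 5): res(3,0)=11
after path 2 (10→12→0, push 12): res(3,0)=11
after path 3 (10→11→4→12→0, push 1): res(3,0)=11
after path 4 (10→11→9→8→0, push 3): res(3,0)=11
after path 5 (10→11→9→5→3→0, push 6): res(3,0)=5
after path 6 (10→11→4→1→5→3→0, push 2): res(3,0)=3

Residual capacity of (3,0): 3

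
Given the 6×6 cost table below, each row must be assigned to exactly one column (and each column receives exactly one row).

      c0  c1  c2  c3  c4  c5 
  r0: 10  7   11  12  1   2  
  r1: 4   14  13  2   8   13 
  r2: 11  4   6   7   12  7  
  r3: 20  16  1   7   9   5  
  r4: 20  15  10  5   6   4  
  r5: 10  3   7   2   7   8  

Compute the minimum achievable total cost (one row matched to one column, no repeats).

optimal assignment: row0→col4 (cost 1), row1→col0 (cost 4), row2→col1 (cost 4), row3→col2 (cost 1), row4→col5 (cost 4), row5→col3 (cost 2)
total = 1 + 4 + 4 + 1 + 4 + 2 = 16

Minimum assignment cost: 16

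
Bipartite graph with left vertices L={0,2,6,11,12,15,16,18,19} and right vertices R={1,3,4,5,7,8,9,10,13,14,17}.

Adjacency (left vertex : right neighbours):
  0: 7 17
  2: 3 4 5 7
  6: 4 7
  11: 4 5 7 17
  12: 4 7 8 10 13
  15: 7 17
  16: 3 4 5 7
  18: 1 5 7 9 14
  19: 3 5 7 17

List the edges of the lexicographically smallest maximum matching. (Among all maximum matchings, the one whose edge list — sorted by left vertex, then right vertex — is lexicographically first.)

|M| = 7 (so the lex-smallest maximum matching has 7 edges)
process left vertices in ascending order; for each, take the smallest-labelled available neighbour that still permits 7 edges overall, or leave it unmatched if none does
lex-smallest matching: {0-7, 2-3, 6-4, 11-5, 12-8, 15-17, 18-1}

Lex-smallest maximum matching: {(0,7), (2,3), (6,4), (11,5), (12,8), (15,17), (18,1)}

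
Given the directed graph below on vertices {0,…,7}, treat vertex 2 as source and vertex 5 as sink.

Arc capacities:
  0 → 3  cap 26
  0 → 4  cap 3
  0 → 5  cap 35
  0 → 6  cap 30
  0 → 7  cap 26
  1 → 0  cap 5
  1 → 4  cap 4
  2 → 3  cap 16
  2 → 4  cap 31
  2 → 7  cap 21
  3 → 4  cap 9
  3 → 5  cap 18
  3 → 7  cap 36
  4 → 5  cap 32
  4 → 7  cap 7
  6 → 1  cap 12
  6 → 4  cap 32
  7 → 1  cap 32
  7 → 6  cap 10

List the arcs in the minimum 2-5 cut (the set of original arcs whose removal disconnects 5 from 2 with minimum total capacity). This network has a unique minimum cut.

augment #1: 2→3→5 push 16
augment #2: 2→4→5 push 31
augment #3: 2→7→1→0→5 push 5
augment #4: 2→7→1→4→5 push 1
max flow = 53; residual-reachable set from 2 gives S-side
cut edges (S→T): {(1,0), (2,3), (4,5)} total cap 53

Min-cut arcs: {(1,0), (2,3), (4,5)} (total capacity 53)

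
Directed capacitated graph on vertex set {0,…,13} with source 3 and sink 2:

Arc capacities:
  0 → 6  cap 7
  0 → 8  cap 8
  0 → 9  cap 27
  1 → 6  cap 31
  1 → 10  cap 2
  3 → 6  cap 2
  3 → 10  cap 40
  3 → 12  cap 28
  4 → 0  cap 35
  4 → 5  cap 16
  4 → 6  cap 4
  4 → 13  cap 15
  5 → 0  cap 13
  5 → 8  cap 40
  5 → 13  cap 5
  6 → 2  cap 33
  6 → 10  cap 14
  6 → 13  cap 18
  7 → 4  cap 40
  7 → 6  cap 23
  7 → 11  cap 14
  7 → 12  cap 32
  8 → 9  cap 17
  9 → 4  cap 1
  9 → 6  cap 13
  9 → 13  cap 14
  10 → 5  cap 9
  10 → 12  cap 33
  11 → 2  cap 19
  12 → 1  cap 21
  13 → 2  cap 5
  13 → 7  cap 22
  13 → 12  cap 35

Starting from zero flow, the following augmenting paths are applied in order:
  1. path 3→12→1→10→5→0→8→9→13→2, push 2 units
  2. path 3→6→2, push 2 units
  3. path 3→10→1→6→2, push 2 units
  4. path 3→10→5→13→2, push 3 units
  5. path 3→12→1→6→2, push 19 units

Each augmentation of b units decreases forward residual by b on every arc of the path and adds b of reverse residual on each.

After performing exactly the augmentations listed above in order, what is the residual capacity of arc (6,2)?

Residual capacity of (6,2): 10

after path 1 (3→12→1→10→5→0→8→9→13→2, push 2): res(6,2)=33
after path 2 (3→6→2, push 2): res(6,2)=31
after path 3 (3→10→1→6→2, push 2): res(6,2)=29
after path 4 (3→10→5→13→2, push 3): res(6,2)=29
after path 5 (3→12→1→6→2, push 19): res(6,2)=10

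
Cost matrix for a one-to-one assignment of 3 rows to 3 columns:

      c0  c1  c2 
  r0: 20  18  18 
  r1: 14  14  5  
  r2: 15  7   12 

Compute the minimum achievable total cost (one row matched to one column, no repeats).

Minimum assignment cost: 32

optimal assignment: row0→col0 (cost 20), row1→col2 (cost 5), row2→col1 (cost 7)
total = 20 + 5 + 7 = 32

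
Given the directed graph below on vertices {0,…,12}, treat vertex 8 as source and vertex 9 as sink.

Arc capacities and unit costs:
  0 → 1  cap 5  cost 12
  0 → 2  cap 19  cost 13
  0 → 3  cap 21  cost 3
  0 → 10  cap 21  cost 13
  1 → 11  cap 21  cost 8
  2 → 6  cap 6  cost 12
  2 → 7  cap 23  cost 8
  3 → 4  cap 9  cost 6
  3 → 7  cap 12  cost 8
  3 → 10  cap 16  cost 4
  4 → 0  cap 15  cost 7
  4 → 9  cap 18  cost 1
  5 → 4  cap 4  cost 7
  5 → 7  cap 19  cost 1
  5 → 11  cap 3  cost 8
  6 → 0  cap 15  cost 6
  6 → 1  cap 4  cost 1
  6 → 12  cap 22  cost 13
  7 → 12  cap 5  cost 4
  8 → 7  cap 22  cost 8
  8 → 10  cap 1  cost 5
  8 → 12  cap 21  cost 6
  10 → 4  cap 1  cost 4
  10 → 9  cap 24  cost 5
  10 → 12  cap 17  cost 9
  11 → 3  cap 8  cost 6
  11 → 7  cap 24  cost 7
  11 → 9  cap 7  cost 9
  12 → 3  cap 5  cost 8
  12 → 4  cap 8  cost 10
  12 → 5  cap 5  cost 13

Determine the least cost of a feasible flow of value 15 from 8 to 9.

Minimum cost for 15 units: 278

shortest-cost path #1: 8→10→9 push 1 @ unit cost 10 (adds 10)
shortest-cost path #2: 8→12→4→9 push 8 @ unit cost 17 (adds 136)
shortest-cost path #3: 8→12→3→4→9 push 5 @ unit cost 21 (adds 105)
shortest-cost path #4: 8→12→5→4→9 push 1 @ unit cost 27 (adds 27)
total cost = 278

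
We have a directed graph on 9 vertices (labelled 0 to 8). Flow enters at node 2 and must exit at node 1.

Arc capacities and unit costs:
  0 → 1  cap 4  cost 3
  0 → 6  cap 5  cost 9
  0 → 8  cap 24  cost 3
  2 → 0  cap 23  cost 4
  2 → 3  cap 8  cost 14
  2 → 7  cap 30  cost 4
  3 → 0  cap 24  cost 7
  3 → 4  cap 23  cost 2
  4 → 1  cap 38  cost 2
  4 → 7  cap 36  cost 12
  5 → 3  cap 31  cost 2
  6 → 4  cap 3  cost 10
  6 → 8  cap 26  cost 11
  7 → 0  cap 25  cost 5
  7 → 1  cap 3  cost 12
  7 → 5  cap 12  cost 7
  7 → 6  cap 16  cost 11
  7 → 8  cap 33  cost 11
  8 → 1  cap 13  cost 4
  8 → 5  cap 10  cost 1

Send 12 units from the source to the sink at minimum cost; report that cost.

Minimum cost for 12 units: 116

shortest-cost path #1: 2→0→1 push 4 @ unit cost 7 (adds 28)
shortest-cost path #2: 2→0→8→1 push 8 @ unit cost 11 (adds 88)
total cost = 116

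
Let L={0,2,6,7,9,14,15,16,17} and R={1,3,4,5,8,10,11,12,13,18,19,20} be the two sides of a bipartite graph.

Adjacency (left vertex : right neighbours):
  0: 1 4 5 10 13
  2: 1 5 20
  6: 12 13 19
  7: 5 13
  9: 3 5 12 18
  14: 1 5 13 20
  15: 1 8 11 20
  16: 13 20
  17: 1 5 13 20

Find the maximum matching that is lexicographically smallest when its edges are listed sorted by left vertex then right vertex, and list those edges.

|M| = 8 (so the lex-smallest maximum matching has 8 edges)
process left vertices in ascending order; for each, take the smallest-labelled available neighbour that still permits 8 edges overall, or leave it unmatched if none does
lex-smallest matching: {0-4, 2-1, 6-12, 7-5, 9-3, 14-13, 15-8, 16-20}

Lex-smallest maximum matching: {(0,4), (2,1), (6,12), (7,5), (9,3), (14,13), (15,8), (16,20)}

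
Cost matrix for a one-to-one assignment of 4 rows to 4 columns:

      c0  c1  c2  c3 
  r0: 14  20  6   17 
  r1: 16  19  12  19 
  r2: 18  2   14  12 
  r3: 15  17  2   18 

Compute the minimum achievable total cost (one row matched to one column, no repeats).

one of 2 optimal assignments: row0→col0 (cost 14), row1→col3 (cost 19), row2→col1 (cost 2), row3→col2 (cost 2)
total = 14 + 19 + 2 + 2 = 37

Minimum assignment cost: 37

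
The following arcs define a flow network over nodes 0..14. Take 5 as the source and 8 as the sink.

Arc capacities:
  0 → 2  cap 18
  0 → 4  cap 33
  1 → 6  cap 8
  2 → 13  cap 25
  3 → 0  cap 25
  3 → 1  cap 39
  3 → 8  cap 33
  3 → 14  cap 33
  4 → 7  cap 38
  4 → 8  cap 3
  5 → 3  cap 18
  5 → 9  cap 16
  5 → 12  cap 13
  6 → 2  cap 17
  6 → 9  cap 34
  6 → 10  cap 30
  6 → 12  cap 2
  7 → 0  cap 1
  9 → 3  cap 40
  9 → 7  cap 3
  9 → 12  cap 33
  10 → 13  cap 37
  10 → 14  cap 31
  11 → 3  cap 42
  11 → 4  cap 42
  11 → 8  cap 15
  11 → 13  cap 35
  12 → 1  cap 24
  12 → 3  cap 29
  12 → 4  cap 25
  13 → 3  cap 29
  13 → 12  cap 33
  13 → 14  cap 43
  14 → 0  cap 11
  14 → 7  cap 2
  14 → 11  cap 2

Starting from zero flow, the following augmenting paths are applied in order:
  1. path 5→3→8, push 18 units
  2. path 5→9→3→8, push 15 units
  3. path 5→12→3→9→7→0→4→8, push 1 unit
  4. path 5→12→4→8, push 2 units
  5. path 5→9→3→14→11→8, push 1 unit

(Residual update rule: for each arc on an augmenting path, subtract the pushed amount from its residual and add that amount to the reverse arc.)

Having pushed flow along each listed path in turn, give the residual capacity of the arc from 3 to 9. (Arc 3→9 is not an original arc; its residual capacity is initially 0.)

after path 1 (5→3→8, push 18): res(3,9)=0
after path 2 (5→9→3→8, push 15): res(3,9)=15
after path 3 (5→12→3→9→7→0→4→8, push 1): res(3,9)=14
after path 4 (5→12→4→8, push 2): res(3,9)=14
after path 5 (5→9→3→14→11→8, push 1): res(3,9)=15

Residual capacity of (3,9): 15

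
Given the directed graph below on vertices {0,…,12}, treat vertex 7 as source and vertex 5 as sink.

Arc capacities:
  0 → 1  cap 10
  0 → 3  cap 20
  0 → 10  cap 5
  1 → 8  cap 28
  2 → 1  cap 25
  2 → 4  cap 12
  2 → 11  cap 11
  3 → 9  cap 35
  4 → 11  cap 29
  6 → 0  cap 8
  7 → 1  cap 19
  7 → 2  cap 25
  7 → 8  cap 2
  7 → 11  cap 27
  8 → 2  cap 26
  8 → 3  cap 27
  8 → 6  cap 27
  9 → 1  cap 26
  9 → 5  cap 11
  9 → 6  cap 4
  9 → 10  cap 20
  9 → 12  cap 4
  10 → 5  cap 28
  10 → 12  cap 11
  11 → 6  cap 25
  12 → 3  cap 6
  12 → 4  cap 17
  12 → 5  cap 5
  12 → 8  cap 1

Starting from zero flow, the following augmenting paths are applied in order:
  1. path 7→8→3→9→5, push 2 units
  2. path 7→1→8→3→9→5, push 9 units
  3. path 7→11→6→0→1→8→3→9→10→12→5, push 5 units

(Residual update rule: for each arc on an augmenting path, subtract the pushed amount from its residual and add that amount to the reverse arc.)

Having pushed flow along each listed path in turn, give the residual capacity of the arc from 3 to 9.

Residual capacity of (3,9): 19

after path 1 (7→8→3→9→5, push 2): res(3,9)=33
after path 2 (7→1→8→3→9→5, push 9): res(3,9)=24
after path 3 (7→11→6→0→1→8→3→9→10→12→5, push 5): res(3,9)=19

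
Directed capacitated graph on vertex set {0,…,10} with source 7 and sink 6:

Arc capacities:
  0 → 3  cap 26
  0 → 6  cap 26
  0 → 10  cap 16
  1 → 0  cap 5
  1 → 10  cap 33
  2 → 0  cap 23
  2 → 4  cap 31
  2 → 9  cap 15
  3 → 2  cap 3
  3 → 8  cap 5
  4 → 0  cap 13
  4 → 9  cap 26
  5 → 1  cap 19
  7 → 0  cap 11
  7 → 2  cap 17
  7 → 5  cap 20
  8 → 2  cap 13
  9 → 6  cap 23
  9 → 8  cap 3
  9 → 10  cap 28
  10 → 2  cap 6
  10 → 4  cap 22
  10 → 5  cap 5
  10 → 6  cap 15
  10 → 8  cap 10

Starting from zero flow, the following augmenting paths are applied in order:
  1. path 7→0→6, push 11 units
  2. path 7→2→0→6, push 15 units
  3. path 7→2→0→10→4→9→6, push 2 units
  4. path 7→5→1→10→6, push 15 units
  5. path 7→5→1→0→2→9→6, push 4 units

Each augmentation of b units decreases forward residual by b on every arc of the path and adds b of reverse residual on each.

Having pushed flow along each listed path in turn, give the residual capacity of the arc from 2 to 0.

after path 1 (7→0→6, push 11): res(2,0)=23
after path 2 (7→2→0→6, push 15): res(2,0)=8
after path 3 (7→2→0→10→4→9→6, push 2): res(2,0)=6
after path 4 (7→5→1→10→6, push 15): res(2,0)=6
after path 5 (7→5→1→0→2→9→6, push 4): res(2,0)=10

Residual capacity of (2,0): 10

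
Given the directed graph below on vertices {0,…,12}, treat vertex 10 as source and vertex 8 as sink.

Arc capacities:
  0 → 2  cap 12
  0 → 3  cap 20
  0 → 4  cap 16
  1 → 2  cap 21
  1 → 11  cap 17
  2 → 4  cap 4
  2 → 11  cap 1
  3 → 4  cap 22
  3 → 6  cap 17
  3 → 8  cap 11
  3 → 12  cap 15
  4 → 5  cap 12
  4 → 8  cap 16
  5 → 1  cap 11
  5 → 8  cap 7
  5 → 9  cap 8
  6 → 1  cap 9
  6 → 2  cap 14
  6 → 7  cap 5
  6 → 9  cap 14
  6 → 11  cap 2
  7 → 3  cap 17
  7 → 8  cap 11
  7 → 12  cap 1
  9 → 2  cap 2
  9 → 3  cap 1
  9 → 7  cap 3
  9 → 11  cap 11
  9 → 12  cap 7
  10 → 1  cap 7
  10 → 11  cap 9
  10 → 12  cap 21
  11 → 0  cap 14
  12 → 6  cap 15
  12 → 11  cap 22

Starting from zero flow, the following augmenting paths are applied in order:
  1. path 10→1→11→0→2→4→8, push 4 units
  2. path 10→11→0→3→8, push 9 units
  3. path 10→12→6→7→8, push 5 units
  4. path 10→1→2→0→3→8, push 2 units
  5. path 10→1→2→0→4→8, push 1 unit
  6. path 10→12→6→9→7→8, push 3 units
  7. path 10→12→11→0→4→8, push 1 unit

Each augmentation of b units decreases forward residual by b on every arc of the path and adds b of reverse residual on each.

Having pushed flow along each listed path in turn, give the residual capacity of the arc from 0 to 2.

after path 1 (10→1→11→0→2→4→8, push 4): res(0,2)=8
after path 2 (10→11→0→3→8, push 9): res(0,2)=8
after path 3 (10→12→6→7→8, push 5): res(0,2)=8
after path 4 (10→1→2→0→3→8, push 2): res(0,2)=10
after path 5 (10→1→2→0→4→8, push 1): res(0,2)=11
after path 6 (10→12→6→9→7→8, push 3): res(0,2)=11
after path 7 (10→12→11→0→4→8, push 1): res(0,2)=11

Residual capacity of (0,2): 11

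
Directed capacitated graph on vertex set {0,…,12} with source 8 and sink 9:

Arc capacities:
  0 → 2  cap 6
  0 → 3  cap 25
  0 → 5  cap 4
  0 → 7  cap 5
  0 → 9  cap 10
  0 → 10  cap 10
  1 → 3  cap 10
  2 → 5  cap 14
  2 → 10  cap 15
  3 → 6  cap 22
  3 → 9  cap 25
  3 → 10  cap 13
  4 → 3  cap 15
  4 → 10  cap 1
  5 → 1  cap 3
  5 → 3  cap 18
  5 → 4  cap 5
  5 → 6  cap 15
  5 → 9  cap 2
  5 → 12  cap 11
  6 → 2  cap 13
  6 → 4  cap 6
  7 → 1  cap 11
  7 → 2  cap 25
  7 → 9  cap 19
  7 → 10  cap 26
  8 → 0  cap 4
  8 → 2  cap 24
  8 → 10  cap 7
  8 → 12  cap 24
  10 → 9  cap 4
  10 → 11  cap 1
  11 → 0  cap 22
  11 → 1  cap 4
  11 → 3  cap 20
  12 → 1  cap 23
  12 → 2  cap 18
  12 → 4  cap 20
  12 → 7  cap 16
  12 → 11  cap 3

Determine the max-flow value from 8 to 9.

Maximum flow value: 47

augment #1: 8→0→9 bottleneck 4, total now 4
augment #2: 8→10→9 bottleneck 4, total now 8
augment #3: 8→2→5→9 bottleneck 2, total now 10
augment #4: 8→12→7→9 bottleneck 16, total now 26
augment #5: 8→2→5→3→9 bottleneck 12, total now 38
augment #6: 8→10→11→0→9 bottleneck 1, total now 39
augment #7: 8→12→1→3→9 bottleneck 8, total now 47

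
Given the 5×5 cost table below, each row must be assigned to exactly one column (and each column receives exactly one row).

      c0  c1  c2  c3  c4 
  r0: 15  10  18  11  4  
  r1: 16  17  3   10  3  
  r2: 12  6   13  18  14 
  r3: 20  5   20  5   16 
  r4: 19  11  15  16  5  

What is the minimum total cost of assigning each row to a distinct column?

Minimum assignment cost: 34

optimal assignment: row0→col0 (cost 15), row1→col2 (cost 3), row2→col1 (cost 6), row3→col3 (cost 5), row4→col4 (cost 5)
total = 15 + 3 + 6 + 5 + 5 = 34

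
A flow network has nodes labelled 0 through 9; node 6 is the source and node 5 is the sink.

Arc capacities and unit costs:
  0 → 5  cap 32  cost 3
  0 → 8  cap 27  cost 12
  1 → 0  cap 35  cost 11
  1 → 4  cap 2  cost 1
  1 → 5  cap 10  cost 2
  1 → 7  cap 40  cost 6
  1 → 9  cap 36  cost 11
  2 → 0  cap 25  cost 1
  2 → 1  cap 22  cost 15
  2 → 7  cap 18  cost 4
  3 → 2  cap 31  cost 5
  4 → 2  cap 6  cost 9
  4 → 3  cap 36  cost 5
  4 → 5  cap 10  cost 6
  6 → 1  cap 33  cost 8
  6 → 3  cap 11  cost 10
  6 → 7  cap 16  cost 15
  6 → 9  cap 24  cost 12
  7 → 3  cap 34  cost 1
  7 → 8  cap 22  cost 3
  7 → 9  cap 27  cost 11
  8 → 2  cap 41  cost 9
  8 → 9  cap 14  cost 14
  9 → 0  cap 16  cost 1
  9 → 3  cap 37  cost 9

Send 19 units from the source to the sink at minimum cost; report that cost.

shortest-cost path #1: 6→1→5 push 10 @ unit cost 10 (adds 100)
shortest-cost path #2: 6→1→4→5 push 2 @ unit cost 15 (adds 30)
shortest-cost path #3: 6→9→0→5 push 7 @ unit cost 16 (adds 112)
total cost = 242

Minimum cost for 19 units: 242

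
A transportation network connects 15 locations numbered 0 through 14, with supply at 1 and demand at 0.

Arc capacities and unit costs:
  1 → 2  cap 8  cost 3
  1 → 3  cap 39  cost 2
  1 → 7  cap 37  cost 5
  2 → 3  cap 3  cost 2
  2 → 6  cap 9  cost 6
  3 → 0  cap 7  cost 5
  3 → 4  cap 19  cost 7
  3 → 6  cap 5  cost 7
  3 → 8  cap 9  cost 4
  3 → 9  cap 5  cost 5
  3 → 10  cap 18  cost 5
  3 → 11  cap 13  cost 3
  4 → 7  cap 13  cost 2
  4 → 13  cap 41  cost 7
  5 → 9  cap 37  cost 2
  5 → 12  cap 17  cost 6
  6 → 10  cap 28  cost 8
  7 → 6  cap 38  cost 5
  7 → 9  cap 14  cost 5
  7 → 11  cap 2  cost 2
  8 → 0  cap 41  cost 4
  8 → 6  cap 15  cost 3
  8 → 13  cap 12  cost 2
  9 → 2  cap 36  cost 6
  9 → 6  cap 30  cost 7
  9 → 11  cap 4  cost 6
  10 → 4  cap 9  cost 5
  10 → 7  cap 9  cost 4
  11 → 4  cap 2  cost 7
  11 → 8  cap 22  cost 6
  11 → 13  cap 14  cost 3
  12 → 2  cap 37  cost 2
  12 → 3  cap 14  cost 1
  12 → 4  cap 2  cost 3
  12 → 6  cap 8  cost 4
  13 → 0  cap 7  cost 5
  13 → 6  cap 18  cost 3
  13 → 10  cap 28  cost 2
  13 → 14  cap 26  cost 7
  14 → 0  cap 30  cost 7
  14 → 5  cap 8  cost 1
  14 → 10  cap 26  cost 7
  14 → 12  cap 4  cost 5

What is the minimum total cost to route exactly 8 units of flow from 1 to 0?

Minimum cost for 8 units: 59

shortest-cost path #1: 1→3→0 push 7 @ unit cost 7 (adds 49)
shortest-cost path #2: 1→3→8→0 push 1 @ unit cost 10 (adds 10)
total cost = 59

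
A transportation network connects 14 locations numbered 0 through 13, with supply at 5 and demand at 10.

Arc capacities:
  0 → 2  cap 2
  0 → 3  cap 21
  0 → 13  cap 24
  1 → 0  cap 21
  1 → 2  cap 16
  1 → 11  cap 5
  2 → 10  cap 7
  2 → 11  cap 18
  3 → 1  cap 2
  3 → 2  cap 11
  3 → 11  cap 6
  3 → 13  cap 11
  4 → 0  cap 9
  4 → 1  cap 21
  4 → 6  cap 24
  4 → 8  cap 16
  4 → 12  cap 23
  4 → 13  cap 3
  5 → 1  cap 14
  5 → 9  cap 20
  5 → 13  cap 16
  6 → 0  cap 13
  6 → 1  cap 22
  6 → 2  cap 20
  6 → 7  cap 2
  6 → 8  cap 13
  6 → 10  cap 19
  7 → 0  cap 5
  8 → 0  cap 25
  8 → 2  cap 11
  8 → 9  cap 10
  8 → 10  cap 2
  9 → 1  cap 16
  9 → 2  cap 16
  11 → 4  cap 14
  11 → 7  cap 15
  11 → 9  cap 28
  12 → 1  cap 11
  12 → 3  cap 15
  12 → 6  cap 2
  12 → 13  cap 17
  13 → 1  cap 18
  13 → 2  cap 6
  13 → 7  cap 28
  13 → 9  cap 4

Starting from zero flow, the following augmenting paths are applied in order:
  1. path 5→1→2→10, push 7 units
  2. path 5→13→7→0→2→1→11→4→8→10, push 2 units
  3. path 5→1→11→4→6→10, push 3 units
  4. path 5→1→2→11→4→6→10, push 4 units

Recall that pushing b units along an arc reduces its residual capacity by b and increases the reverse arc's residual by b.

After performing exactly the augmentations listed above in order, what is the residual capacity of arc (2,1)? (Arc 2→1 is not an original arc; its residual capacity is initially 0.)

after path 1 (5→1→2→10, push 7): res(2,1)=7
after path 2 (5→13→7→0→2→1→11→4→8→10, push 2): res(2,1)=5
after path 3 (5→1→11→4→6→10, push 3): res(2,1)=5
after path 4 (5→1→2→11→4→6→10, push 4): res(2,1)=9

Residual capacity of (2,1): 9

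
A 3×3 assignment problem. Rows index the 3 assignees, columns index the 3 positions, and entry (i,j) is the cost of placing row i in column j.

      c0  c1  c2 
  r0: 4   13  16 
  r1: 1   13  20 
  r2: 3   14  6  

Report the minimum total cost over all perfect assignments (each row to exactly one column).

optimal assignment: row0→col1 (cost 13), row1→col0 (cost 1), row2→col2 (cost 6)
total = 13 + 1 + 6 = 20

Minimum assignment cost: 20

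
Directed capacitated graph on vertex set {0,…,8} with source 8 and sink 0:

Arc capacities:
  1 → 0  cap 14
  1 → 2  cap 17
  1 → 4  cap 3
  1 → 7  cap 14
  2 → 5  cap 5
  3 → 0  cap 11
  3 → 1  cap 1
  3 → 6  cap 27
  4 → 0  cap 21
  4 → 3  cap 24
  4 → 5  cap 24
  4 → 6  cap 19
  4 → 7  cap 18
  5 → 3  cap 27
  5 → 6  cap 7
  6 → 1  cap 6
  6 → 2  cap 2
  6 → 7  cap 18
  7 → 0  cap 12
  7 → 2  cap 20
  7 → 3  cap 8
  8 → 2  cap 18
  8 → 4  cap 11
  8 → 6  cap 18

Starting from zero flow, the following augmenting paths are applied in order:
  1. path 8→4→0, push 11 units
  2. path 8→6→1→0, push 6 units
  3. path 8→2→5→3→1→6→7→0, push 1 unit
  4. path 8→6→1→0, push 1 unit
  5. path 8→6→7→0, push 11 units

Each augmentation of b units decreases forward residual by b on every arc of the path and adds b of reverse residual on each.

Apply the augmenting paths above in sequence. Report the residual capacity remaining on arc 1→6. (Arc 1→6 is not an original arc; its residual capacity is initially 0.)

after path 1 (8→4→0, push 11): res(1,6)=0
after path 2 (8→6→1→0, push 6): res(1,6)=6
after path 3 (8→2→5→3→1→6→7→0, push 1): res(1,6)=5
after path 4 (8→6→1→0, push 1): res(1,6)=6
after path 5 (8→6→7→0, push 11): res(1,6)=6

Residual capacity of (1,6): 6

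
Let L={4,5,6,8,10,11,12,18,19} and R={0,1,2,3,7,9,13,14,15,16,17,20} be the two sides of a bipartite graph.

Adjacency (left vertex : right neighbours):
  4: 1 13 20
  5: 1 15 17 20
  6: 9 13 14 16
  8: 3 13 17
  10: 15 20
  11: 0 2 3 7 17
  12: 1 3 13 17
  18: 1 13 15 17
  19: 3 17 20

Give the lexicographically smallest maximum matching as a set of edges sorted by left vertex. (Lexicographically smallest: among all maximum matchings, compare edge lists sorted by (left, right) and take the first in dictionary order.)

|M| = 8 (so the lex-smallest maximum matching has 8 edges)
process left vertices in ascending order; for each, take the smallest-labelled available neighbour that still permits 8 edges overall, or leave it unmatched if none does
lex-smallest matching: {4-1, 5-15, 6-9, 8-3, 10-20, 11-0, 12-13, 18-17}

Lex-smallest maximum matching: {(4,1), (5,15), (6,9), (8,3), (10,20), (11,0), (12,13), (18,17)}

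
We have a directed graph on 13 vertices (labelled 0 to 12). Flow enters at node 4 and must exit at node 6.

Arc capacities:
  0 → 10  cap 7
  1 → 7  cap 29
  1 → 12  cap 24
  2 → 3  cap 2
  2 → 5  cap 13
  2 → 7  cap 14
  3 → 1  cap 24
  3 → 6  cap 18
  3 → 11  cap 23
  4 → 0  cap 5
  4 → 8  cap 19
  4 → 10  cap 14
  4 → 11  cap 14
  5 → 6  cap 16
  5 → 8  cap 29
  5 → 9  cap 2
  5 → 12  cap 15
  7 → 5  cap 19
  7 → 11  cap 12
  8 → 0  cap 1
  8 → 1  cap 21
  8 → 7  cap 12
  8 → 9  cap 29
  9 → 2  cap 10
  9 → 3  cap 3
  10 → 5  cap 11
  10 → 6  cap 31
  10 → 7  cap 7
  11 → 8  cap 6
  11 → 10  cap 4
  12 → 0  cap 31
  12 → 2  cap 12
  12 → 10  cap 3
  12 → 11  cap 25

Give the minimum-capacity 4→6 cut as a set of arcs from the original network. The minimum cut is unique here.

Min-cut arcs: {(4,0), (4,8), (4,10), (11,8), (11,10)} (total capacity 48)

augment #1: 4→10→6 push 14
augment #2: 4→0→10→6 push 5
augment #3: 4→11→10→6 push 4
augment #4: 4→8→0→10→6 push 1
augment #5: 4→8→7→5→6 push 12
augment #6: 4→8→9→3→6 push 3
augment #7: 4→8→1→7→5→6 push 3
augment #8: 4→11→8→1→7→5→6 push 1
augment #9: 4→11→8→1→12→10→6 push 3
augment #10: 4→11→8→9→2→3→6 push 2
max flow = 48; residual-reachable set from 4 gives S-side
cut edges (S→T): {(4,0), (4,8), (4,10), (11,8), (11,10)} total cap 48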